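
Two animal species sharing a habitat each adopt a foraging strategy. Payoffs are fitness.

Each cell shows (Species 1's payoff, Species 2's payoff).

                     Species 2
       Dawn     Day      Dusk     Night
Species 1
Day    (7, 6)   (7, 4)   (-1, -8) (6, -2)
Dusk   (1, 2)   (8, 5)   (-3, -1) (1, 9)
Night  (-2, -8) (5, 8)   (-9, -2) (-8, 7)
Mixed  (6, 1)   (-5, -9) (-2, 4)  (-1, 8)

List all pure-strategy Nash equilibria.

Pure NE: (Day, Dawn)

Check each profile: it is a Nash equilibrium iff no player can strictly gain by switching unilaterally.
(Day, Dawn): Species 1 gets 7, best alternative 6; Species 2 gets 6, best alternative 4. No profitable deviation — NE.
(Day, Day): Species 1 can switch to Dusk (7 → 8). Not NE.
(Day, Dusk): Species 2 can switch to Dawn (-8 → 6). Not NE.
(Day, Night): Species 2 can switch to Dawn (-2 → 6). Not NE.
(Dusk, Dawn): Species 1 can switch to Day (1 → 7). Not NE.
(Dusk, Day): Species 2 can switch to Night (5 → 9). Not NE.
(Dusk, Dusk): Species 1 can switch to Day (-3 → -1). Not NE.
(Dusk, Night): Species 1 can switch to Day (1 → 6). Not NE.
(Night, Dawn): Species 1 can switch to Day (-2 → 7). Not NE.
(The remaining 7 profiles each have a profitable deviation by the same check.)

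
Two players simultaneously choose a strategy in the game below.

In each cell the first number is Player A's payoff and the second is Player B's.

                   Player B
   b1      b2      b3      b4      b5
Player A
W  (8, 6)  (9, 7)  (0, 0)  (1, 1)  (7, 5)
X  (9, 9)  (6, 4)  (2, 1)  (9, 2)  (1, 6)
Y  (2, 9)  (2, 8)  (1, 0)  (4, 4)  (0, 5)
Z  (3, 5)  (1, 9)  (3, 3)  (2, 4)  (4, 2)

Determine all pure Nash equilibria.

(W, b1): Player A can switch to X (8 → 9). Not NE.
(W, b2): Player A gets 9, best alternative 6; Player B gets 7, best alternative 6. No profitable deviation — NE.
(W, b3): Player A can switch to X (0 → 2). Not NE.
(W, b4): Player A can switch to X (1 → 9). Not NE.
(W, b5): Player B can switch to b1 (5 → 6). Not NE.
(X, b1): Player A gets 9, best alternative 8; Player B gets 9, best alternative 6. No profitable deviation — NE.
(X, b2): Player A can switch to W (6 → 9). Not NE.
(X, b3): Player A can switch to Z (2 → 3). Not NE.
(X, b4): Player B can switch to b1 (2 → 9). Not NE.
(X, b5): Player A can switch to W (1 → 7). Not NE.
(The remaining 10 profiles each have a profitable deviation by the same check.)

(W, b2), (X, b1)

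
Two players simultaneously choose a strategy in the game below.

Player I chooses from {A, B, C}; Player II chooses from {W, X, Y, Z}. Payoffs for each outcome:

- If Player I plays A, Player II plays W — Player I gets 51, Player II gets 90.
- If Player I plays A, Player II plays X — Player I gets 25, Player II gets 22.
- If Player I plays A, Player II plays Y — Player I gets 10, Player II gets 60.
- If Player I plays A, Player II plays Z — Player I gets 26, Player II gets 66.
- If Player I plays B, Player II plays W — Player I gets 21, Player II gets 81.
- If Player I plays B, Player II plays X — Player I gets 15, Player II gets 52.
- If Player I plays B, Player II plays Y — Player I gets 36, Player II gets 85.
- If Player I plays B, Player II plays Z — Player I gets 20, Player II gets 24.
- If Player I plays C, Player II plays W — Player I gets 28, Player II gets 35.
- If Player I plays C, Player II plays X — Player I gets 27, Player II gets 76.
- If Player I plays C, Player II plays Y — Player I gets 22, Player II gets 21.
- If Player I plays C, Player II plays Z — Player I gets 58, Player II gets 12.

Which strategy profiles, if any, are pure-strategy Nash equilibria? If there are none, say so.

Check each profile: it is a Nash equilibrium iff no player can strictly gain by switching unilaterally.
(A, W): Player I gets 51, best alternative 28; Player II gets 90, best alternative 66. No profitable deviation — NE.
(A, X): Player I can switch to C (25 → 27). Not NE.
(A, Y): Player I can switch to B (10 → 36). Not NE.
(A, Z): Player I can switch to C (26 → 58). Not NE.
(B, W): Player I can switch to A (21 → 51). Not NE.
(B, X): Player I can switch to A (15 → 25). Not NE.
(B, Y): Player I gets 36, best alternative 22; Player II gets 85, best alternative 81. No profitable deviation — NE.
(B, Z): Player I can switch to A (20 → 26). Not NE.
(C, W): Player I can switch to A (28 → 51). Not NE.
(C, X): Player I gets 27, best alternative 25; Player II gets 76, best alternative 35. No profitable deviation — NE.
(C, Y): Player I can switch to B (22 → 36). Not NE.
(C, Z): Player II can switch to W (12 → 35). Not NE.

The pure Nash equilibria are (A, W); (B, Y); (C, X).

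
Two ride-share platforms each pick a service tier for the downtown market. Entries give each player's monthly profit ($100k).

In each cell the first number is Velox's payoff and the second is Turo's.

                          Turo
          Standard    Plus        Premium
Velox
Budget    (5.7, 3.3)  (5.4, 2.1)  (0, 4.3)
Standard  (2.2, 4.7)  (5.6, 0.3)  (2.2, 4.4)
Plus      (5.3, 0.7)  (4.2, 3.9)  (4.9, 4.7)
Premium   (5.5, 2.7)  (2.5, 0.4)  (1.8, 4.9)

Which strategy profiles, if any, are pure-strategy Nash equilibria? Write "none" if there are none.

Mark each player's best response to every combination of opponents' strategies; a profile where every player is best-responding is a pure Nash equilibrium.
Velox against Standard: payoffs 5.7, 2.2, 5.3, 5.5 → best response Budget.
Velox against Plus: payoffs 5.4, 5.6, 4.2, 2.5 → best response Standard.
Velox against Premium: payoffs 0, 2.2, 4.9, 1.8 → best response Plus.
Turo against Budget: payoffs 3.3, 2.1, 4.3 → best response Premium.
Turo against Standard: payoffs 4.7, 0.3, 4.4 → best response Standard.
Turo against Plus: payoffs 0.7, 3.9, 4.7 → best response Premium.
Turo against Premium: payoffs 2.7, 0.4, 4.9 → best response Premium.
Mutual best responses: (Plus, Premium).

Pure NE: (Plus, Premium)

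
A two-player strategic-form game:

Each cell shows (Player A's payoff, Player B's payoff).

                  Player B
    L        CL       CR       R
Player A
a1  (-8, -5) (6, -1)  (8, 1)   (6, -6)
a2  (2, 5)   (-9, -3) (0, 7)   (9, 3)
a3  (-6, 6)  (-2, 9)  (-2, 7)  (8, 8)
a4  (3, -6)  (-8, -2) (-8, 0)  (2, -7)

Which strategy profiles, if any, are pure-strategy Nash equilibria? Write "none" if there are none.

Mark each player's best response to every combination of opponents' strategies; a profile where every player is best-responding is a pure Nash equilibrium.
Player A against L: payoffs -8, 2, -6, 3 → best response a4.
Player A against CL: payoffs 6, -9, -2, -8 → best response a1.
Player A against CR: payoffs 8, 0, -2, -8 → best response a1.
Player A against R: payoffs 6, 9, 8, 2 → best response a2.
Player B against a1: payoffs -5, -1, 1, -6 → best response CR.
Player B against a2: payoffs 5, -3, 7, 3 → best response CR.
Player B against a3: payoffs 6, 9, 7, 8 → best response CL.
Player B against a4: payoffs -6, -2, 0, -7 → best response CR.
Mutual best responses: (a1, CR).

(a1, CR)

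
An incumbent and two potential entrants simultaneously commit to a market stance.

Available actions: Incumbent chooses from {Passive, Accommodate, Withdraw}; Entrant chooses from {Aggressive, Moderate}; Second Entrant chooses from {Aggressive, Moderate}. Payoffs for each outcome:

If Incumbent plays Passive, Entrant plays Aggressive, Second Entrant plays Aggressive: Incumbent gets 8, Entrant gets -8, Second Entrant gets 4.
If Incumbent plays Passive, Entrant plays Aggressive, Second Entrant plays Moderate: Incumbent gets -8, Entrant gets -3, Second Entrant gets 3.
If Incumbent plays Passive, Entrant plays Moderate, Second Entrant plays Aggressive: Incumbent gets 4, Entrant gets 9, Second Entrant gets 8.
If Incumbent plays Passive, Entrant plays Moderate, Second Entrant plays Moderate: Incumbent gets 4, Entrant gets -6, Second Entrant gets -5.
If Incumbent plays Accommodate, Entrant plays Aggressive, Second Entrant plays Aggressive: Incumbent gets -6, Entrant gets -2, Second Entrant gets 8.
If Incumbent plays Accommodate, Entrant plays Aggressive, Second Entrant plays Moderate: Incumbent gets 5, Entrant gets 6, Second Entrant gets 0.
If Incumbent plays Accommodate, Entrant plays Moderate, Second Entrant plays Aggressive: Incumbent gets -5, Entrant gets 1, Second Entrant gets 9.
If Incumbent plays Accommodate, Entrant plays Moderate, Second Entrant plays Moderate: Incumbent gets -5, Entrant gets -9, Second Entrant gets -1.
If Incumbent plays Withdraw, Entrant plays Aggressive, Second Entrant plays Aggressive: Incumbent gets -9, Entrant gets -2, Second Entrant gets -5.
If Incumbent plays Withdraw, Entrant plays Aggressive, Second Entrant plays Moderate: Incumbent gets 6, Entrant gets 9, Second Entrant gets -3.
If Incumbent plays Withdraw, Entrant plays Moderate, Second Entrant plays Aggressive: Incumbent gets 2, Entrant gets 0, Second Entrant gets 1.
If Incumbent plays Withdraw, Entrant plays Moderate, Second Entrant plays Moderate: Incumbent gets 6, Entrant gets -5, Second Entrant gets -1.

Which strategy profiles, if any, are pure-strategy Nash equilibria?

Check each profile: it is a Nash equilibrium iff no player can strictly gain by switching unilaterally.
(Passive, Aggressive, Aggressive): Entrant can switch to Moderate (-8 → 9). Not NE.
(Passive, Aggressive, Moderate): Incumbent can switch to Accommodate (-8 → 5). Not NE.
(Passive, Moderate, Aggressive): Incumbent gets 4, best alternative 2; Entrant gets 9, best alternative -8; Second Entrant gets 8, best alternative -5. No profitable deviation — NE.
(Passive, Moderate, Moderate): Incumbent can switch to Withdraw (4 → 6). Not NE.
(Accommodate, Aggressive, Aggressive): Incumbent can switch to Passive (-6 → 8). Not NE.
(Accommodate, Aggressive, Moderate): Incumbent can switch to Withdraw (5 → 6). Not NE.
(Accommodate, Moderate, Aggressive): Incumbent can switch to Passive (-5 → 4). Not NE.
(Accommodate, Moderate, Moderate): Incumbent can switch to Passive (-5 → 4). Not NE.
(Withdraw, Aggressive, Aggressive): Incumbent can switch to Passive (-9 → 8). Not NE.
(Withdraw, Aggressive, Moderate): Incumbent gets 6, best alternative 5; Entrant gets 9, best alternative -5; Second Entrant gets -3, best alternative -5. No profitable deviation — NE.
(Withdraw, Moderate, Aggressive): Incumbent can switch to Passive (2 → 4). Not NE.
(Withdraw, Moderate, Moderate): Entrant can switch to Aggressive (-5 → 9). Not NE.

Pure-strategy Nash equilibria: (Passive, Moderate, Aggressive); (Withdraw, Aggressive, Moderate)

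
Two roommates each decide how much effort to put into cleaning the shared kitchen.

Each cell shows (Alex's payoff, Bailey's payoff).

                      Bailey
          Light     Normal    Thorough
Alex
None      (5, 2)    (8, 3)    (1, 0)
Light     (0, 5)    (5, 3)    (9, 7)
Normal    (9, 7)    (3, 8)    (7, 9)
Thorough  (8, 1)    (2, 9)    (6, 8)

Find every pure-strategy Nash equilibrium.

Alex against Light: payoffs 5, 0, 9, 8 → best response Normal.
Alex against Normal: payoffs 8, 5, 3, 2 → best response None.
Alex against Thorough: payoffs 1, 9, 7, 6 → best response Light.
Bailey against None: payoffs 2, 3, 0 → best response Normal.
Bailey against Light: payoffs 5, 3, 7 → best response Thorough.
Bailey against Normal: payoffs 7, 8, 9 → best response Thorough.
Bailey against Thorough: payoffs 1, 9, 8 → best response Normal.
Mutual best responses: (None, Normal); (Light, Thorough).

(None, Normal) and (Light, Thorough)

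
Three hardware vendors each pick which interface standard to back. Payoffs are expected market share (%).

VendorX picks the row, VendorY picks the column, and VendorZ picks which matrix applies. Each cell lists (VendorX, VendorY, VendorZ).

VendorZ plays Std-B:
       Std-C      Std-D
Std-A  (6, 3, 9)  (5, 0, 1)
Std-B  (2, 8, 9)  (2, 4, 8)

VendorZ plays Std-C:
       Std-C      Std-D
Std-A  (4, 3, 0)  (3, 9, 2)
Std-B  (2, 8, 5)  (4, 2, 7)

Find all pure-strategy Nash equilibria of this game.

For each player, find the best response to each opponent profile; mutual best responses are the pure NE.
VendorX against (Std-C, Std-B): payoffs 6, 2 → best response Std-A.
VendorX against (Std-C, Std-C): payoffs 4, 2 → best response Std-A.
VendorX against (Std-D, Std-B): payoffs 5, 2 → best response Std-A.
VendorX against (Std-D, Std-C): payoffs 3, 4 → best response Std-B.
VendorY against (Std-A, Std-B): payoffs 3, 0 → best response Std-C.
VendorY against (Std-A, Std-C): payoffs 3, 9 → best response Std-D.
VendorY against (Std-B, Std-B): payoffs 8, 4 → best response Std-C.
VendorY against (Std-B, Std-C): payoffs 8, 2 → best response Std-C.
VendorZ against (Std-A, Std-C): payoffs 9, 0 → best response Std-B.
VendorZ against (Std-A, Std-D): payoffs 1, 2 → best response Std-C.
VendorZ against (Std-B, Std-C): payoffs 9, 5 → best response Std-B.
VendorZ against (Std-B, Std-D): payoffs 8, 7 → best response Std-B.
Mutual best responses: (Std-A, Std-C, Std-B).

Pure NE: (Std-A, Std-C, Std-B)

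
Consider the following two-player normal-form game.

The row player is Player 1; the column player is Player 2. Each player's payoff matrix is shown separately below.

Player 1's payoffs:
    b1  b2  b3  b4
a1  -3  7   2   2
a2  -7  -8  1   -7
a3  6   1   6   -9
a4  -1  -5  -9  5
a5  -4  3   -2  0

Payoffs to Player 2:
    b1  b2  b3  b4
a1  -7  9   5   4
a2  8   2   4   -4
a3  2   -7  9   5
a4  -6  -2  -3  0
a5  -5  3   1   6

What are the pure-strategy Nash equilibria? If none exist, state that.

The pure Nash equilibria are (a1, b2), (a3, b3), (a4, b4).

Player 1 against b1: payoffs -3, -7, 6, -1, -4 → best response a3.
Player 1 against b2: payoffs 7, -8, 1, -5, 3 → best response a1.
Player 1 against b3: payoffs 2, 1, 6, -9, -2 → best response a3.
Player 1 against b4: payoffs 2, -7, -9, 5, 0 → best response a4.
Player 2 against a1: payoffs -7, 9, 5, 4 → best response b2.
Player 2 against a2: payoffs 8, 2, 4, -4 → best response b1.
Player 2 against a3: payoffs 2, -7, 9, 5 → best response b3.
Player 2 against a4: payoffs -6, -2, -3, 0 → best response b4.
Player 2 against a5: payoffs -5, 3, 1, 6 → best response b4.
Mutual best responses: (a1, b2); (a3, b3); (a4, b4).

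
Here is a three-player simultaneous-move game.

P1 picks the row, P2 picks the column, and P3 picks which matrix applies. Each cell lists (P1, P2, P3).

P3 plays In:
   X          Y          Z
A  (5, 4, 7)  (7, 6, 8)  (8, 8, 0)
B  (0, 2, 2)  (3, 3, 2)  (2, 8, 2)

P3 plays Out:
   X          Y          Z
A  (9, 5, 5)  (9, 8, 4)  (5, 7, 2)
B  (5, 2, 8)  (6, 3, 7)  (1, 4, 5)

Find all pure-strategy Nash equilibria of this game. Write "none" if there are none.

No pure-strategy Nash equilibrium.

P1 against (X, In): payoffs 5, 0 → best response A.
P1 against (X, Out): payoffs 9, 5 → best response A.
P1 against (Y, In): payoffs 7, 3 → best response A.
P1 against (Y, Out): payoffs 9, 6 → best response A.
P1 against (Z, In): payoffs 8, 2 → best response A.
P1 against (Z, Out): payoffs 5, 1 → best response A.
P2 against (A, In): payoffs 4, 6, 8 → best response Z.
P2 against (A, Out): payoffs 5, 8, 7 → best response Y.
P2 against (B, In): payoffs 2, 3, 8 → best response Z.
P2 against (B, Out): payoffs 2, 3, 4 → best response Z.
P3 against (A, X): payoffs 7, 5 → best response In.
P3 against (A, Y): payoffs 8, 4 → best response In.
P3 against (A, Z): payoffs 0, 2 → best response Out.
P3 against (B, X): payoffs 2, 8 → best response Out.
P3 against (B, Y): payoffs 2, 7 → best response Out.
P3 against (B, Z): payoffs 2, 5 → best response Out.
No profile is a mutual best response for all players.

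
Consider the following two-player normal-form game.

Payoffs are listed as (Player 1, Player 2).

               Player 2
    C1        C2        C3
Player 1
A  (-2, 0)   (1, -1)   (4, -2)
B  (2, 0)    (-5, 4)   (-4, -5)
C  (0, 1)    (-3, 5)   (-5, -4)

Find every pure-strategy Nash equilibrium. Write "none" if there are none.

No pure-strategy Nash equilibrium.

(A, C1): Player 1 can switch to B (-2 → 2). Not NE.
(A, C2): Player 2 can switch to C1 (-1 → 0). Not NE.
(A, C3): Player 2 can switch to C1 (-2 → 0). Not NE.
(B, C1): Player 2 can switch to C2 (0 → 4). Not NE.
(B, C2): Player 1 can switch to A (-5 → 1). Not NE.
(B, C3): Player 1 can switch to A (-4 → 4). Not NE.
(C, C1): Player 1 can switch to B (0 → 2). Not NE.
(C, C2): Player 1 can switch to A (-3 → 1). Not NE.
(C, C3): Player 1 can switch to A (-5 → 4). Not NE.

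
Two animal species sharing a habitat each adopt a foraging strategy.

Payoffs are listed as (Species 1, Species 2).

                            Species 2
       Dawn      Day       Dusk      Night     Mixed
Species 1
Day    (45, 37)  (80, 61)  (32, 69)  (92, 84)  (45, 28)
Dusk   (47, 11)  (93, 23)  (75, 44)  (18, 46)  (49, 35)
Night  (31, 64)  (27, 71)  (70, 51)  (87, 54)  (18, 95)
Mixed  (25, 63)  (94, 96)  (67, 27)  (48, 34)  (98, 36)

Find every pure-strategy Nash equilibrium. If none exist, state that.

Pure-strategy Nash equilibria: (Day, Night), (Mixed, Day)

For each strategy profile, look for a profitable unilateral deviation.
(Day, Dawn): Species 1 can switch to Dusk (45 → 47). Not NE.
(Day, Day): Species 1 can switch to Dusk (80 → 93). Not NE.
(Day, Dusk): Species 1 can switch to Dusk (32 → 75). Not NE.
(Day, Night): Species 1 gets 92, best alternative 87; Species 2 gets 84, best alternative 69. No profitable deviation — NE.
(Day, Mixed): Species 1 can switch to Dusk (45 → 49). Not NE.
(Dusk, Dawn): Species 2 can switch to Day (11 → 23). Not NE.
(Dusk, Day): Species 1 can switch to Mixed (93 → 94). Not NE.
(Mixed, Day): Species 1 gets 94, best alternative 93; Species 2 gets 96, best alternative 63. No profitable deviation — NE.
(The remaining 12 profiles each have a profitable deviation by the same check.)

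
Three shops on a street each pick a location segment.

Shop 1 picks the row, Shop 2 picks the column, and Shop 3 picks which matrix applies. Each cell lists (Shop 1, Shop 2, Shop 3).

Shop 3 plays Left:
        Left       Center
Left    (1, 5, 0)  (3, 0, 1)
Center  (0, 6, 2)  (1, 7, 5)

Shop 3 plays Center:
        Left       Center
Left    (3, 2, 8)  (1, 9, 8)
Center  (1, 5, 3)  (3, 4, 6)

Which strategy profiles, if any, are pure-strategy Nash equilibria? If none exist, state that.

This game has no pure Nash equilibrium.

For each player, find the best response to each opponent profile; mutual best responses are the pure NE.
Shop 1 against (Left, Left): payoffs 1, 0 → best response Left.
Shop 1 against (Left, Center): payoffs 3, 1 → best response Left.
Shop 1 against (Center, Left): payoffs 3, 1 → best response Left.
Shop 1 against (Center, Center): payoffs 1, 3 → best response Center.
Shop 2 against (Left, Left): payoffs 5, 0 → best response Left.
Shop 2 against (Left, Center): payoffs 2, 9 → best response Center.
Shop 2 against (Center, Left): payoffs 6, 7 → best response Center.
Shop 2 against (Center, Center): payoffs 5, 4 → best response Left.
Shop 3 against (Left, Left): payoffs 0, 8 → best response Center.
Shop 3 against (Left, Center): payoffs 1, 8 → best response Center.
Shop 3 against (Center, Left): payoffs 2, 3 → best response Center.
Shop 3 against (Center, Center): payoffs 5, 6 → best response Center.
No profile is a mutual best response for all players.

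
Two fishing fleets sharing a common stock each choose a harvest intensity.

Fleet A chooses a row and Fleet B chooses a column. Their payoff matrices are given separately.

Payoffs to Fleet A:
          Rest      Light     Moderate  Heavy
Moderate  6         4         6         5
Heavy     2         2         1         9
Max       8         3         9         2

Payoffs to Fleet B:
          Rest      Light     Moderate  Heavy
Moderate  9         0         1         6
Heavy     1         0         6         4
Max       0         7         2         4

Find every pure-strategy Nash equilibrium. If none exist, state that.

For each player, find the best response to each opponent profile; mutual best responses are the pure NE.
Fleet A against Rest: payoffs 6, 2, 8 → best response Max.
Fleet A against Light: payoffs 4, 2, 3 → best response Moderate.
Fleet A against Moderate: payoffs 6, 1, 9 → best response Max.
Fleet A against Heavy: payoffs 5, 9, 2 → best response Heavy.
Fleet B against Moderate: payoffs 9, 0, 1, 6 → best response Rest.
Fleet B against Heavy: payoffs 1, 0, 6, 4 → best response Moderate.
Fleet B against Max: payoffs 0, 7, 2, 4 → best response Light.
No profile is a mutual best response for all players.

none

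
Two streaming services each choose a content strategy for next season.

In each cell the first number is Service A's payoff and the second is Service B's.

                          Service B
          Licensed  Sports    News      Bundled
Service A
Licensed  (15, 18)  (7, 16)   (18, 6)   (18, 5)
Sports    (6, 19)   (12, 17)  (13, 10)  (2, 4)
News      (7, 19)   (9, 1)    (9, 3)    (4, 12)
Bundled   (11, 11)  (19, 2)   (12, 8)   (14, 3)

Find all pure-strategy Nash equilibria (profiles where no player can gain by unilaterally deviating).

Check each profile: it is a Nash equilibrium iff no player can strictly gain by switching unilaterally.
(Licensed, Licensed): Service A gets 15, best alternative 11; Service B gets 18, best alternative 16. No profitable deviation — NE.
(Licensed, Sports): Service A can switch to Sports (7 → 12). Not NE.
(Licensed, News): Service B can switch to Licensed (6 → 18). Not NE.
(Licensed, Bundled): Service B can switch to Licensed (5 → 18). Not NE.
(Sports, Licensed): Service A can switch to Licensed (6 → 15). Not NE.
(Sports, Sports): Service A can switch to Bundled (12 → 19). Not NE.
(Sports, News): Service A can switch to Licensed (13 → 18). Not NE.
(Sports, Bundled): Service A can switch to Licensed (2 → 18). Not NE.
(News, Licensed): Service A can switch to Licensed (7 → 15). Not NE.
(News, Sports): Service A can switch to Sports (9 → 12). Not NE.
(News, News): Service A can switch to Licensed (9 → 18). Not NE.
(News, Bundled): Service A can switch to Licensed (4 → 18). Not NE.
(Bundled, Licensed): Service A can switch to Licensed (11 → 15). Not NE.
(The remaining 3 profiles each have a profitable deviation by the same check.)

Pure NE: (Licensed, Licensed)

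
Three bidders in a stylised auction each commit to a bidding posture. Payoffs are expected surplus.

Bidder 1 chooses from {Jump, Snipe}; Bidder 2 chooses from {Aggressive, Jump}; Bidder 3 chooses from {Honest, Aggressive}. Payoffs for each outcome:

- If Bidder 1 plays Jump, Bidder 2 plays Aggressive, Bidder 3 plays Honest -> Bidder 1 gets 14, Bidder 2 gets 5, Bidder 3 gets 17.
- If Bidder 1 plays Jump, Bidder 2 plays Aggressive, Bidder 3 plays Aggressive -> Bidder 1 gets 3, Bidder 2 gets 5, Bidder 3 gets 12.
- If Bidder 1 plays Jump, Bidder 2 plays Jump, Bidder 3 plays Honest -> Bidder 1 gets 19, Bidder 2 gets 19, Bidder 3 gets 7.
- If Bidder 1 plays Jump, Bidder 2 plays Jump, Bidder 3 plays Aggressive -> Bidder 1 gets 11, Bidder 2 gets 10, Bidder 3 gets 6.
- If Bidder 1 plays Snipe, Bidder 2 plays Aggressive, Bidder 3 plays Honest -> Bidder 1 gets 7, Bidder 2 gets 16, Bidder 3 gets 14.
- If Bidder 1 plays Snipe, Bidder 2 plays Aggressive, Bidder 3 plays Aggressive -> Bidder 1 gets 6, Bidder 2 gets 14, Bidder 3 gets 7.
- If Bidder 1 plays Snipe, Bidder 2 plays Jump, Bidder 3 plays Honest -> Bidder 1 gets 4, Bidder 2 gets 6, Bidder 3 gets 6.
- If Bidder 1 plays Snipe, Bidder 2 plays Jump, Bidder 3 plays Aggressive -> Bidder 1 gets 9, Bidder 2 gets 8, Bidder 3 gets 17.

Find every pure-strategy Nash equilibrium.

Check each profile: it is a Nash equilibrium iff no player can strictly gain by switching unilaterally.
(Jump, Aggressive, Honest): Bidder 2 can switch to Jump (5 → 19). Not NE.
(Jump, Aggressive, Aggressive): Bidder 1 can switch to Snipe (3 → 6). Not NE.
(Jump, Jump, Honest): Bidder 1 gets 19, best alternative 4; Bidder 2 gets 19, best alternative 5; Bidder 3 gets 7, best alternative 6. No profitable deviation — NE.
(Jump, Jump, Aggressive): Bidder 3 can switch to Honest (6 → 7). Not NE.
(Snipe, Aggressive, Honest): Bidder 1 can switch to Jump (7 → 14). Not NE.
(Snipe, Aggressive, Aggressive): Bidder 3 can switch to Honest (7 → 14). Not NE.
(Snipe, Jump, Honest): Bidder 1 can switch to Jump (4 → 19). Not NE.
(Snipe, Jump, Aggressive): Bidder 1 can switch to Jump (9 → 11). Not NE.

The unique pure-strategy Nash equilibrium is (Jump, Jump, Honest).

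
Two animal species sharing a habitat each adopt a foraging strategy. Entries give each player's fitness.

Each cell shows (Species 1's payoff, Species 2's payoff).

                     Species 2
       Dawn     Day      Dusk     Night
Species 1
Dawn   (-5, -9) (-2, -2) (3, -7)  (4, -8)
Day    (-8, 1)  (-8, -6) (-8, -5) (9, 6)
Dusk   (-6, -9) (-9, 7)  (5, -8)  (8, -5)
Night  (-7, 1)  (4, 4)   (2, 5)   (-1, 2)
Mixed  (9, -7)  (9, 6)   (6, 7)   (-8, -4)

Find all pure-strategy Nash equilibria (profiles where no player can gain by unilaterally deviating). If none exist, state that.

(Day, Night), (Mixed, Dusk)

(Dawn, Dawn): Species 1 can switch to Mixed (-5 → 9). Not NE.
(Dawn, Day): Species 1 can switch to Night (-2 → 4). Not NE.
(Dawn, Dusk): Species 1 can switch to Dusk (3 → 5). Not NE.
(Dawn, Night): Species 1 can switch to Day (4 → 9). Not NE.
(Day, Dawn): Species 1 can switch to Dawn (-8 → -5). Not NE.
(Day, Day): Species 1 can switch to Dawn (-8 → -2). Not NE.
(Day, Night): Species 1 gets 9, best alternative 8; Species 2 gets 6, best alternative 1. No profitable deviation — NE.
(Mixed, Dusk): Species 1 gets 6, best alternative 5; Species 2 gets 7, best alternative 6. No profitable deviation — NE.
(The remaining 12 profiles each have a profitable deviation by the same check.)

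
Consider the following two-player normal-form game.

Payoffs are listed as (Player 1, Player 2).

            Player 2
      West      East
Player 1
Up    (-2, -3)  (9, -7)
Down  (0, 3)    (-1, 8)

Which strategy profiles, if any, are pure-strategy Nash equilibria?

none

Player 1 against West: payoffs -2, 0 → best response Down.
Player 1 against East: payoffs 9, -1 → best response Up.
Player 2 against Up: payoffs -3, -7 → best response West.
Player 2 against Down: payoffs 3, 8 → best response East.
No profile is a mutual best response for all players.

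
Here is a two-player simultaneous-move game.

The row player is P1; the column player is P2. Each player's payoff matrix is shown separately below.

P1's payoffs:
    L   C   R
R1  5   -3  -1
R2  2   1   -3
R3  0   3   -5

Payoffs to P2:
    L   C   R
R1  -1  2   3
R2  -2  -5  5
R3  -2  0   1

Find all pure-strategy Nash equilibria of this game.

Pure NE: (R1, R)

Check each profile: it is a Nash equilibrium iff no player can strictly gain by switching unilaterally.
(R1, L): P2 can switch to C (-1 → 2). Not NE.
(R1, C): P1 can switch to R2 (-3 → 1). Not NE.
(R1, R): P1 gets -1, best alternative -3; P2 gets 3, best alternative 2. No profitable deviation — NE.
(R2, L): P1 can switch to R1 (2 → 5). Not NE.
(R2, C): P1 can switch to R3 (1 → 3). Not NE.
(R2, R): P1 can switch to R1 (-3 → -1). Not NE.
(R3, L): P1 can switch to R1 (0 → 5). Not NE.
(R3, C): P2 can switch to R (0 → 1). Not NE.
(R3, R): P1 can switch to R1 (-5 → -1). Not NE.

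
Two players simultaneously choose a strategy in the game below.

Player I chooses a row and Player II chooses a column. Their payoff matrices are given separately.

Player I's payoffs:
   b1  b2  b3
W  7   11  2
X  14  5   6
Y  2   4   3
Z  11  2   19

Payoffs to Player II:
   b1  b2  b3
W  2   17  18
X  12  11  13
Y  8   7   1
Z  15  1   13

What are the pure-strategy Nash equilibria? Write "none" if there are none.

Player I against b1: payoffs 7, 14, 2, 11 → best response X.
Player I against b2: payoffs 11, 5, 4, 2 → best response W.
Player I against b3: payoffs 2, 6, 3, 19 → best response Z.
Player II against W: payoffs 2, 17, 18 → best response b3.
Player II against X: payoffs 12, 11, 13 → best response b3.
Player II against Y: payoffs 8, 7, 1 → best response b1.
Player II against Z: payoffs 15, 1, 13 → best response b1.
No profile is a mutual best response for all players.

none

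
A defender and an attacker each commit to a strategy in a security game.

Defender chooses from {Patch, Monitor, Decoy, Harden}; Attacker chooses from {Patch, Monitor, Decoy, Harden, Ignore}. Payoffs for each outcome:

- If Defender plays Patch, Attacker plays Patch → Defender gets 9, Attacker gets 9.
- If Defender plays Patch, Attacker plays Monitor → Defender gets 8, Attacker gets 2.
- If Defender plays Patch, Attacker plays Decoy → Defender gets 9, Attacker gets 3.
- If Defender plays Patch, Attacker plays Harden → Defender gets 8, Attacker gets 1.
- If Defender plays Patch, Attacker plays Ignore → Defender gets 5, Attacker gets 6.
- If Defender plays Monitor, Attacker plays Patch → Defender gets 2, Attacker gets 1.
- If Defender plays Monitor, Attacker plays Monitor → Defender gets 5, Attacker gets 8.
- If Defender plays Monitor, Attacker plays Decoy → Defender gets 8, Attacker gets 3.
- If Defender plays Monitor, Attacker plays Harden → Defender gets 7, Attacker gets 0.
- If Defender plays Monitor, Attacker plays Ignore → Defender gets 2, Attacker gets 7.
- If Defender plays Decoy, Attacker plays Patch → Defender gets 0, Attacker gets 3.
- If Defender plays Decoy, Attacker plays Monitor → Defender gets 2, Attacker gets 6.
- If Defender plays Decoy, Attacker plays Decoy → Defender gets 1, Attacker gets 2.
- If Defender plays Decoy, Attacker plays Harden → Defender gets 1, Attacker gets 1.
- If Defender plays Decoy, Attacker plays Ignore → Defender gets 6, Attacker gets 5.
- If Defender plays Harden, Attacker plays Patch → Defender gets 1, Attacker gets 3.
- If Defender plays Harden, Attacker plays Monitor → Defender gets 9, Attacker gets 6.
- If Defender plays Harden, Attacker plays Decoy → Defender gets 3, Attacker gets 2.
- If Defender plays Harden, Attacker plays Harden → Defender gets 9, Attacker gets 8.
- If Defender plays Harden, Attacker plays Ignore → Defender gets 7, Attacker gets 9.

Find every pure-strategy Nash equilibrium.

(Patch, Patch) and (Harden, Ignore)

(Patch, Patch): Defender gets 9, best alternative 2; Attacker gets 9, best alternative 6. No profitable deviation — NE.
(Patch, Monitor): Defender can switch to Harden (8 → 9). Not NE.
(Patch, Decoy): Attacker can switch to Patch (3 → 9). Not NE.
(Patch, Harden): Defender can switch to Harden (8 → 9). Not NE.
(Patch, Ignore): Defender can switch to Decoy (5 → 6). Not NE.
(Monitor, Patch): Defender can switch to Patch (2 → 9). Not NE.
(Monitor, Monitor): Defender can switch to Patch (5 → 8). Not NE.
(Monitor, Decoy): Defender can switch to Patch (8 → 9). Not NE.
(Monitor, Harden): Defender can switch to Patch (7 → 8). Not NE.
(Harden, Ignore): Defender gets 7, best alternative 6; Attacker gets 9, best alternative 8. No profitable deviation — NE.
(The remaining 10 profiles each have a profitable deviation by the same check.)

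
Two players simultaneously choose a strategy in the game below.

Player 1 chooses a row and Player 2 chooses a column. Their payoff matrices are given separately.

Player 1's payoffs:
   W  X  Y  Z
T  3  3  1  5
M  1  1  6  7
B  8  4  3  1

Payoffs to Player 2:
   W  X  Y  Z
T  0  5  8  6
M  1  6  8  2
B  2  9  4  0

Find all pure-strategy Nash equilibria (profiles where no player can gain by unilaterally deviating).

Pure-strategy Nash equilibria: (M, Y), (B, X)

Player 1 against W: payoffs 3, 1, 8 → best response B.
Player 1 against X: payoffs 3, 1, 4 → best response B.
Player 1 against Y: payoffs 1, 6, 3 → best response M.
Player 1 against Z: payoffs 5, 7, 1 → best response M.
Player 2 against T: payoffs 0, 5, 8, 6 → best response Y.
Player 2 against M: payoffs 1, 6, 8, 2 → best response Y.
Player 2 against B: payoffs 2, 9, 4, 0 → best response X.
Mutual best responses: (M, Y); (B, X).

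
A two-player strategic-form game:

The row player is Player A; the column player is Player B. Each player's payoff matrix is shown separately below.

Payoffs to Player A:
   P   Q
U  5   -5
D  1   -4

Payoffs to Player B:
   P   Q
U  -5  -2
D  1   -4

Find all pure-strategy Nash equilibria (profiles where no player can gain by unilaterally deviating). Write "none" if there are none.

For each strategy profile, look for a profitable unilateral deviation.
(U, P): Player B can switch to Q (-5 → -2). Not NE.
(U, Q): Player A can switch to D (-5 → -4). Not NE.
(D, P): Player A can switch to U (1 → 5). Not NE.
(D, Q): Player B can switch to P (-4 → 1). Not NE.

none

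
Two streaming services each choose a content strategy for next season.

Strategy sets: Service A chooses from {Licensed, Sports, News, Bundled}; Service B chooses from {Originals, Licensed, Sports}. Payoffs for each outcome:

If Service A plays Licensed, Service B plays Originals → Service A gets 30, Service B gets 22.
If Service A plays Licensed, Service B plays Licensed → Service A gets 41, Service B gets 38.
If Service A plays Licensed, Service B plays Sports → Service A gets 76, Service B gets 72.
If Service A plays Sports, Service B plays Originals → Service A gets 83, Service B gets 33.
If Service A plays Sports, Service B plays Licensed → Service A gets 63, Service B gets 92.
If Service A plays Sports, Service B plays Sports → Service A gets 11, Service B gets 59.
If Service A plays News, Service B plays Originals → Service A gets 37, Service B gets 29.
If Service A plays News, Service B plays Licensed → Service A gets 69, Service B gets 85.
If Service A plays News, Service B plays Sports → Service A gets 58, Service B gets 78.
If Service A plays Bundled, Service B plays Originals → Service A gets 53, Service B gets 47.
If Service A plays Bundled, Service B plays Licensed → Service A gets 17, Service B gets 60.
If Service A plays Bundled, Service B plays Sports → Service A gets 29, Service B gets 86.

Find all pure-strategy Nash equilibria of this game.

Service A against Originals: payoffs 30, 83, 37, 53 → best response Sports.
Service A against Licensed: payoffs 41, 63, 69, 17 → best response News.
Service A against Sports: payoffs 76, 11, 58, 29 → best response Licensed.
Service B against Licensed: payoffs 22, 38, 72 → best response Sports.
Service B against Sports: payoffs 33, 92, 59 → best response Licensed.
Service B against News: payoffs 29, 85, 78 → best response Licensed.
Service B against Bundled: payoffs 47, 60, 86 → best response Sports.
Mutual best responses: (Licensed, Sports); (News, Licensed).

The pure Nash equilibria are (Licensed, Sports); (News, Licensed).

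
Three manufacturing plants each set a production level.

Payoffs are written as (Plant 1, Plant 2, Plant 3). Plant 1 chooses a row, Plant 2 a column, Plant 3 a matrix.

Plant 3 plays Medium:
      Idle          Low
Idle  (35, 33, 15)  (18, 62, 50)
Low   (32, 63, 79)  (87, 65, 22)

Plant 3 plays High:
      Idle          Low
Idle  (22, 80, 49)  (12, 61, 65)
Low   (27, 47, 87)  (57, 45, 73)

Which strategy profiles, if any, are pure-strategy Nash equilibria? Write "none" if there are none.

Plant 1 against (Idle, Medium): payoffs 35, 32 → best response Idle.
Plant 1 against (Idle, High): payoffs 22, 27 → best response Low.
Plant 1 against (Low, Medium): payoffs 18, 87 → best response Low.
Plant 1 against (Low, High): payoffs 12, 57 → best response Low.
Plant 2 against (Idle, Medium): payoffs 33, 62 → best response Low.
Plant 2 against (Idle, High): payoffs 80, 61 → best response Idle.
Plant 2 against (Low, Medium): payoffs 63, 65 → best response Low.
Plant 2 against (Low, High): payoffs 47, 45 → best response Idle.
Plant 3 against (Idle, Idle): payoffs 15, 49 → best response High.
Plant 3 against (Idle, Low): payoffs 50, 65 → best response High.
Plant 3 against (Low, Idle): payoffs 79, 87 → best response High.
Plant 3 against (Low, Low): payoffs 22, 73 → best response High.
Mutual best responses: (Low, Idle, High).

Pure NE: (Low, Idle, High)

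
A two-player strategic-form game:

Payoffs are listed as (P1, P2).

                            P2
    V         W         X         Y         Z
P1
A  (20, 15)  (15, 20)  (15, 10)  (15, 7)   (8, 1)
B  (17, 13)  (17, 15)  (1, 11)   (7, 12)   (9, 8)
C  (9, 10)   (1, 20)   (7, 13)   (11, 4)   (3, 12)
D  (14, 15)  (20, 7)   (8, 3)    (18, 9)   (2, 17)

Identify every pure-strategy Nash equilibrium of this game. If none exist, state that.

This game has no pure Nash equilibrium.

P1 against V: payoffs 20, 17, 9, 14 → best response A.
P1 against W: payoffs 15, 17, 1, 20 → best response D.
P1 against X: payoffs 15, 1, 7, 8 → best response A.
P1 against Y: payoffs 15, 7, 11, 18 → best response D.
P1 against Z: payoffs 8, 9, 3, 2 → best response B.
P2 against A: payoffs 15, 20, 10, 7, 1 → best response W.
P2 against B: payoffs 13, 15, 11, 12, 8 → best response W.
P2 against C: payoffs 10, 20, 13, 4, 12 → best response W.
P2 against D: payoffs 15, 7, 3, 9, 17 → best response Z.
No profile is a mutual best response for all players.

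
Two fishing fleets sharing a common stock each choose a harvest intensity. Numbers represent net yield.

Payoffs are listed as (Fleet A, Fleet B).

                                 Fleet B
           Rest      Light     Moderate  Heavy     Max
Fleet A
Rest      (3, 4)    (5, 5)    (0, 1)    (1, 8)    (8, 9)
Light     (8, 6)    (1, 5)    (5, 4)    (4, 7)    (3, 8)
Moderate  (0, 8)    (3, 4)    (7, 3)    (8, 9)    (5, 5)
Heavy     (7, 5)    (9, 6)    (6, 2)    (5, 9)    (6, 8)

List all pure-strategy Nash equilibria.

(Rest, Max); (Moderate, Heavy)

(Rest, Rest): Fleet A can switch to Light (3 → 8). Not NE.
(Rest, Light): Fleet A can switch to Heavy (5 → 9). Not NE.
(Rest, Moderate): Fleet A can switch to Light (0 → 5). Not NE.
(Rest, Heavy): Fleet A can switch to Light (1 → 4). Not NE.
(Rest, Max): Fleet A gets 8, best alternative 6; Fleet B gets 9, best alternative 8. No profitable deviation — NE.
(Light, Rest): Fleet B can switch to Heavy (6 → 7). Not NE.
(Light, Light): Fleet A can switch to Rest (1 → 5). Not NE.
(Moderate, Heavy): Fleet A gets 8, best alternative 5; Fleet B gets 9, best alternative 8. No profitable deviation — NE.
(The remaining 12 profiles each have a profitable deviation by the same check.)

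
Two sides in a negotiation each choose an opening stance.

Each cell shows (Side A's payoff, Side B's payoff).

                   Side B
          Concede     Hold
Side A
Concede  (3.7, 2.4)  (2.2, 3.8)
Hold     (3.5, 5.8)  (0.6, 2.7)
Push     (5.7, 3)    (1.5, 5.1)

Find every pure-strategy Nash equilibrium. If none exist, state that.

Mark each player's best response to every combination of opponents' strategies; a profile where every player is best-responding is a pure Nash equilibrium.
Side A against Concede: payoffs 3.7, 3.5, 5.7 → best response Push.
Side A against Hold: payoffs 2.2, 0.6, 1.5 → best response Concede.
Side B against Concede: payoffs 2.4, 3.8 → best response Hold.
Side B against Hold: payoffs 5.8, 2.7 → best response Concede.
Side B against Push: payoffs 3, 5.1 → best response Hold.
Mutual best responses: (Concede, Hold).

(Concede, Hold)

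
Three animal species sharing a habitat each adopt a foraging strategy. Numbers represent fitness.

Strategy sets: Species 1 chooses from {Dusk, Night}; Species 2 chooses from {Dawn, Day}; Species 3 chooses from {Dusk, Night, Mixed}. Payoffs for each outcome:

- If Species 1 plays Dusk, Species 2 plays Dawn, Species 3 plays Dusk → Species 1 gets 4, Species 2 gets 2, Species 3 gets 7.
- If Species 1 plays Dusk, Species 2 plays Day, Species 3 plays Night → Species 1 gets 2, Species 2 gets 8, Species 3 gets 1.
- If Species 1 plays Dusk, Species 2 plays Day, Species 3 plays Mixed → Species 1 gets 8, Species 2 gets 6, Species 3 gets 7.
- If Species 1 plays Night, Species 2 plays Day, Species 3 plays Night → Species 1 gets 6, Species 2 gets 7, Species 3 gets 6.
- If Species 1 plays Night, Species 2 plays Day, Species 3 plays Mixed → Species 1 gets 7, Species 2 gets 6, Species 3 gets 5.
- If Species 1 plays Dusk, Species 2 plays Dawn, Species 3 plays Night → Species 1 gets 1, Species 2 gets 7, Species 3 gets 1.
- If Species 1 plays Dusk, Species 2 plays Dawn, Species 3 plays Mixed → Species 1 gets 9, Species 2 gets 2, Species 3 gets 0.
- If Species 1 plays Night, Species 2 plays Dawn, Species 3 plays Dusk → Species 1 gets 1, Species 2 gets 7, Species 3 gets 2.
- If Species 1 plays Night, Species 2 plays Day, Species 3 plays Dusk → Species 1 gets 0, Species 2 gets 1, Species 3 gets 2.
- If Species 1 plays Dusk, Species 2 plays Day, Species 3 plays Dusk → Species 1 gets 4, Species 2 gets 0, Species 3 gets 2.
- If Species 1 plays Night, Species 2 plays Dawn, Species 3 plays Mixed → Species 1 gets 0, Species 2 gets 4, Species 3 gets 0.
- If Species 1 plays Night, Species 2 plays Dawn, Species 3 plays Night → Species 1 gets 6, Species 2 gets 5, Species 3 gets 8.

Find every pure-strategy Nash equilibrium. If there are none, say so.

Species 1 against (Dawn, Dusk): payoffs 4, 1 → best response Dusk.
Species 1 against (Dawn, Night): payoffs 1, 6 → best response Night.
Species 1 against (Dawn, Mixed): payoffs 9, 0 → best response Dusk.
Species 1 against (Day, Dusk): payoffs 4, 0 → best response Dusk.
Species 1 against (Day, Night): payoffs 2, 6 → best response Night.
Species 1 against (Day, Mixed): payoffs 8, 7 → best response Dusk.
Species 2 against (Dusk, Dusk): payoffs 2, 0 → best response Dawn.
Species 2 against (Dusk, Night): payoffs 7, 8 → best response Day.
Species 2 against (Dusk, Mixed): payoffs 2, 6 → best response Day.
Species 2 against (Night, Dusk): payoffs 7, 1 → best response Dawn.
Species 2 against (Night, Night): payoffs 5, 7 → best response Day.
Species 2 against (Night, Mixed): payoffs 4, 6 → best response Day.
Species 3 against (Dusk, Dawn): payoffs 7, 1, 0 → best response Dusk.
Species 3 against (Dusk, Day): payoffs 2, 1, 7 → best response Mixed.
Species 3 against (Night, Dawn): payoffs 2, 8, 0 → best response Night.
Species 3 against (Night, Day): payoffs 2, 6, 5 → best response Night.
Mutual best responses: (Dusk, Dawn, Dusk); (Dusk, Day, Mixed); (Night, Day, Night).

(Dusk, Dawn, Dusk) and (Dusk, Day, Mixed) and (Night, Day, Night)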